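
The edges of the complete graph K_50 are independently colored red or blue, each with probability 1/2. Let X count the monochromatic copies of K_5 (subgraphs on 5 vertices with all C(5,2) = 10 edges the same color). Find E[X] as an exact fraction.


Let X = Σ_S X_S over the C(50, 5) = 2118760 subsets S of size 5, where X_S = 1 if the K_5 on S is monochromatic.
For a fixed S, the K_5 on S has C(5, 2) = 10 edges. P[all 10 edges red] = (1/2)^10, and likewise for blue, so P[monochromatic] = 2·(1/2)^10 = 2^{1 − 10} = 1/512.
By linearity of expectation: E[X] = C(50, 5) · 2^{1 − 10} = 2118760 · 1/512 = 264845/64.
Numerically: E[X] ≈ 4138.2031.

E[X] = C(50,5)·2^(1−C(5,2)) = 264845/64 ≈ 4138.2031.


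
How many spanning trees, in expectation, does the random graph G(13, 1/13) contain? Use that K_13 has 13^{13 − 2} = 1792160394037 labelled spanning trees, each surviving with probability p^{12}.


K_13 has 13^{13 − 2} = 1792160394037 labelled spanning trees.
For each such spanning tree H, let X_H = 1 if all 12 edges of H are present in G. Then P[X_H = 1] = p^{12} = (1/13)^{12} = 1/23298085122481.
By linearity: E[X] = Σ_H E[X_H] = 1792160394037 · p^{12} = 1792160394037 · 1/23298085122481 = 1/13.
Numerically: E[X] ≈ 0.076923.

E[X] = 1792160394037 · (1/13)^{12} = 1/13 ≈ 0.076923.


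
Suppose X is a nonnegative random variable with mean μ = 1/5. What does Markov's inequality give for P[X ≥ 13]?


μ = E[X] = 1/5, a = 13.
Markov: P[X ≥ 13] ≤ μ/a = (1/5)/13 = 1/65.
Numerically: ≈ 0.0154.
(Since a = 13 > μ = 0.2000, the bound 1/65 is < 1 and informative.)

P[X ≥ 13] ≤ 1/65 ≈ 0.0154.


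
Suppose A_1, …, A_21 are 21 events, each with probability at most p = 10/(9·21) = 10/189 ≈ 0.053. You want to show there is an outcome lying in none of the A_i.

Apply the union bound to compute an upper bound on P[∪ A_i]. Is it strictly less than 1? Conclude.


Union bound: P[∪_{i=1}^{21} A_i] ≤ Σ_i P[A_i] ≤ 21·p = 21·(10/189) = 10/9.
Numerically: 10/9 ≈ 1.111.
Is 10/9 < 1? NO.
Since the bound 10/9 is ≥ 1, the union bound is uninformative here; it does NOT by itself certify existence.

21·p = 10/9 ≈ 1.111; existence NOT certified by the union bound.


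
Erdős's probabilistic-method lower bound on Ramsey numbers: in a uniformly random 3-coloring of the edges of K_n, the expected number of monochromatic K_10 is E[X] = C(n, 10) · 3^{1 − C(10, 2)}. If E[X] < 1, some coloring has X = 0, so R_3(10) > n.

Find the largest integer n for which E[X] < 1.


We need C(n, 10) · 3^{1 − 45} < 1, i.e. C(n, 10) < 3^{45 − 1} = 984770902183611232881.
Check values of n near the boundary:
  n = 570: C(570, 10) = 921524823451961408691; 921524823451961408691 < 984770902183611232881? YES
  n = 571: C(571, 10) = 937951290893172842001; 937951290893172842001 < 984770902183611232881? YES
  n = 572: C(572, 10) = 954640815642161682606; 954640815642161682606 < 984770902183611232881? YES
  n = 573: C(573, 10) = 971597135635805762226; 971597135635805762226 < 984770902183611232881? YES
  n = 574: C(574, 10) = 988824035203816502691; 988824035203816502691 < 984770902183611232881? NO
The largest n with C(n, 10) < 984770902183611232881 is n = 573 (where E[X] = 35985079097622435638/36472996377170786403 ≈ 0.9866225). Hence R_3(10) > 573, i.e. R_3(10) ≥ 574.

Largest n = 573; hence R_3(10) > 573.


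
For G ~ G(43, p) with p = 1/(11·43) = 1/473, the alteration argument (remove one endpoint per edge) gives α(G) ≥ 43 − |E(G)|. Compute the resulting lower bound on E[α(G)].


E[|E(G)|] = C(43, 2)·p = 903 · (1/473) = 21/11.
E[α(G)] ≥ n − E[|E(G)|] = 43 − 21/11 = 452/11.
Numerically: ≈ 41.0909.
(This is only a lower bound; the true E[α(G)] may be larger.)

E[α(G)] ≥ 452/11 ≈ 41.0909.


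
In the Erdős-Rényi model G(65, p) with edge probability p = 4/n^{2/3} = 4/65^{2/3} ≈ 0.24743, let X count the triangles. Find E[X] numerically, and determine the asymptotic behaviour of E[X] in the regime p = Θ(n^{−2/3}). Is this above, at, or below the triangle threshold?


Number of potential triangles: C(65, 3) = 43680.
Each occurs with probability p³ ≈ (0.24743)³ ≈ 1.5147929e-02.
By linearity: E[X] = C(65, 3)·p³ ≈ 43680 · 1.5147929e-02 ≈ 661.66154.
Since α = 2/3 < 1, p = c/n^{2/3} ≫ 1/n is above the triangle threshold p ~ 1/n. Asymptotically E[X] ~ (c³/6)·n^{3(1−α)} = (4³/6)·n^{1} → ∞; triangles are abundant w.h.p.

E[X] ≈ 661.66154; in regime p = Θ(1/n^{2/3}) E[X] diverges (above the triangle threshold p ~ 1/n).


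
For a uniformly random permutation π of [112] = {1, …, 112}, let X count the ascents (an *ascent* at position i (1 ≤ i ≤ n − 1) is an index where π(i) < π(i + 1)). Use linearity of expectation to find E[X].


Write X = Σ X_I over i = 1, …, 111, with X_I the indicator of one ascent.
There are 111 indicators.
For each fixed i, the pair (π(i), π(i+1)) is a uniformly random ordered pair of distinct values from {1, …, 112}; by symmetry P[π(i) < π(i+1)] = 1/2.
By linearity: E[X] = 111 · (1/2) = (112 − 1) · (1/2) = 111/2 ≈ 55.500000.

E[X] = 111/2 = 55.500000.


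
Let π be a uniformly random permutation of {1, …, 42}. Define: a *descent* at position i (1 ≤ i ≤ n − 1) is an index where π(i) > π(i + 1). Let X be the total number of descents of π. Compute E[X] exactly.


Write X = Σ X_I over i = 1, …, 41, with X_I the indicator of one descent.
There are 41 indicators.
For each fixed i, the pair (π(i), π(i+1)) is a uniformly random ordered pair of distinct values from {1, …, 42}; by symmetry P[π(i) > π(i+1)] = 1/2.
By linearity: E[X] = 41 · (1/2) = (42 − 1) · (1/2) = 41/2 ≈ 20.5000.

E[X] = 41/2 = 20.5000.


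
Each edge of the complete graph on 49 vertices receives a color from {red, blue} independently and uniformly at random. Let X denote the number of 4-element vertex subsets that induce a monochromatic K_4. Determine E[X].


Let X = Σ_S X_S over the C(49, 4) = 211876 subsets S of size 4, where X_S = 1 if the K_4 on S is monochromatic.
For a fixed S, the K_4 on S has C(4, 2) = 6 edges. P[all 6 edges red] = (1/2)^6, and likewise for blue, so P[monochromatic] = 2·(1/2)^6 = 2^{1 − 6} = 1/32.
Summing: E[X] = C(49, 4) · 2^{1 − 6} = 211876 · 1/32 = 52969/8.
Numerically: E[X] ≈ 6621.125.

E[X] = C(49,4)·2^(1−C(4,2)) = 52969/8 ≈ 6621.125.


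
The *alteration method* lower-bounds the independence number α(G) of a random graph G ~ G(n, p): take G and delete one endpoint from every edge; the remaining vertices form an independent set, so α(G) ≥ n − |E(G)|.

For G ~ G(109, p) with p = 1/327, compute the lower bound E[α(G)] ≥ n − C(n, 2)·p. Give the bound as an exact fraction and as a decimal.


E[|E(G)|] = C(109, 2)·p = 5886 · (1/327) = 18.
E[α(G)] ≥ n − E[|E(G)|] = 109 − 18 = 91.
Numerically: ≈ 91.000.
(This is only a lower bound; the true E[α(G)] may be larger.)

E[α(G)] ≥ 91 ≈ 91.000.


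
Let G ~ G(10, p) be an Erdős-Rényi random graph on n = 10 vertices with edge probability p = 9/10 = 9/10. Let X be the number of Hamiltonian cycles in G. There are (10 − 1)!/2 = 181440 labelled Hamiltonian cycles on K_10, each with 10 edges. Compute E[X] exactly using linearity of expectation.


K_10 has (10 − 1)!/2 = 181440 labelled Hamiltonian cycles.
For each such Hamiltonian cycle H, let X_H = 1 if all 10 edges of H are present in G. Then P[X_H = 1] = p^{10} = (9/10)^{10} = 3486784401/10000000000.
By linearity of expectation: E[X] = Σ_H E[X_H] = 181440 · p^{10} = 181440 · 3486784401/10000000000 = 1977006755367/31250000.
Numerically: E[X] ≈ 63264.

E[X] = 181440 · (9/10)^{10} = 1977006755367/31250000 ≈ 63264.


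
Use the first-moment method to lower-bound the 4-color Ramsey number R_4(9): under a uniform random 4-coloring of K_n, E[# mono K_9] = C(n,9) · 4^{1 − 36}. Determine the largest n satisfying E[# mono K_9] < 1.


We need C(n, 9) · 4^{1 − 36} < 1, i.e. C(n, 9) < 4^{36 − 1} = 1180591620717411303424.
Check values of n near the boundary:
  n = 910: C(910, 9) = 1133378248346922788210; 1133378248346922788210 < 1180591620717411303424? YES
  n = 911: C(911, 9) = 1144686900492291197405; 1144686900492291197405 < 1180591620717411303424? YES
  n = 912: C(912, 9) = 1156095740032081475120; 1156095740032081475120 < 1180591620717411303424? YES
  n = 913: C(913, 9) = 1167605542753639808390; 1167605542753639808390 < 1180591620717411303424? YES
  n = 914: C(914, 9) = 1179217089587653905932; 1179217089587653905932 < 1180591620717411303424? YES
  n = 915: C(915, 9) = 1190931166636537885130; 1190931166636537885130 < 1180591620717411303424? NO
  n = 916: C(916, 9) = 1202748565202942340440; 1202748565202942340440 < 1180591620717411303424? NO
  n = 917: C(917, 9) = 1214670081818390006810; 1214670081818390006810 < 1180591620717411303424? NO
The largest n with C(n, 9) < 1180591620717411303424 is n = 914 (where E[X] = 294804272396913476483/295147905179352825856 ≈ 0.9988357). Hence R_4(9) > 914, i.e. R_4(9) ≥ 915.

Largest n = 914; hence R_4(9) > 914.


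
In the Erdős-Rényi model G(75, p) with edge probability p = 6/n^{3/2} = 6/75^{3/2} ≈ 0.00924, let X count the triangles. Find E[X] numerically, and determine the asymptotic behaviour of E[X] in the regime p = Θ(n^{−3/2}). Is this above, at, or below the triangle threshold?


Number of potential triangles: C(75, 3) = 67525.
Each occurs with probability p³ ≈ (0.00924)³ ≈ 7.88276e-07.
By linearity: E[X] = C(75, 3)·p³ ≈ 67525 · 7.88276e-07 ≈ 0.053.
Since α = 3/2 > 1, p = c/n^{3/2} = o(1/n) is below the triangle threshold p ~ 1/n. Asymptotically E[X] ~ (c³/6)·n^{3(1−α)} = (6³/6)·n^{-1.5} → 0, so by Markov's inequality G has no triangles w.h.p.

E[X] ≈ 0.053; in regime p = Θ(1/n^{3/2}) E[X] tends to 0 (below the triangle threshold p ~ 1/n).


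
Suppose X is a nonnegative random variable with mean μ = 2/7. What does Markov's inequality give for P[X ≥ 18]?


μ = E[X] = 2/7, a = 18.
Markov: P[X ≥ 18] ≤ μ/a = (2/7)/18 = 1/63.
Numerically: ≈ 0.0159.
(Since a = 18 > μ = 0.2857, the bound 1/63 is < 1 and informative.)

P[X ≥ 18] ≤ 1/63 ≈ 0.0159.


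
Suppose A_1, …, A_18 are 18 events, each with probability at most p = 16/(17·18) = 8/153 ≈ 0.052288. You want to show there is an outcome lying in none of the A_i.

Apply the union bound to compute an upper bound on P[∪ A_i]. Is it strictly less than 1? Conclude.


Union bound: P[∪_{i=1}^{18} A_i] ≤ Σ_i P[A_i] ≤ 18·p = 18·(8/153) = 16/17.
Numerically: 16/17 ≈ 0.941176.
Is 16/17 < 1? YES.
Since P[∪ A_i] ≤ 16/17 < 1, the complement has P[∩ A_i^c] ≥ 1 − 16/17 = 1/17 > 0, so some outcome avoids every A_i.

18·p = 16/17 ≈ 0.941176; existence CERTIFIED by the union bound.


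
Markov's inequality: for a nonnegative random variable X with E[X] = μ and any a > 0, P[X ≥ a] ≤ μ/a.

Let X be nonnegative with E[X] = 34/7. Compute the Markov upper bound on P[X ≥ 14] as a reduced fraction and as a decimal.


μ = E[X] = 34/7, a = 14.
Markov: P[X ≥ 14] ≤ μ/a = (34/7)/14 = 17/49.
Numerically: ≈ 0.347.
(Since a = 14 > μ = 4.857, the bound 17/49 is < 1 and informative.)

P[X ≥ 14] ≤ 17/49 ≈ 0.347.


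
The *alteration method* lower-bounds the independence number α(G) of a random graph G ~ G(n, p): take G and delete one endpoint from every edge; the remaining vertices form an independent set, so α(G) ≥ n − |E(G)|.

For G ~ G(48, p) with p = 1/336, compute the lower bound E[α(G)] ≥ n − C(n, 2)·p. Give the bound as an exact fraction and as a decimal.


E[|E(G)|] = C(48, 2)·p = 1128 · (1/336) = 47/14.
E[α(G)] ≥ n − E[|E(G)|] = 48 − 47/14 = 625/14.
Numerically: ≈ 44.64286.
(This is only a lower bound; the true E[α(G)] may be larger.)

E[α(G)] ≥ 625/14 ≈ 44.64286.


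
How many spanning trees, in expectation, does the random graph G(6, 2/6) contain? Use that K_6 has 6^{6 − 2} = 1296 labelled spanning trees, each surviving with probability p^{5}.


K_6 has 6^{6 − 2} = 1296 labelled spanning trees.
For each such spanning tree H, let X_H = 1 if all 5 edges of H are present in G. Then P[X_H = 1] = p^{5} = (1/3)^{5} = 1/243.
By linearity: E[X] = Σ_H E[X_H] = 1296 · p^{5} = 1296 · 1/243 = 16/3.
Numerically: E[X] ≈ 5.333.

E[X] = 1296 · (1/3)^{5} = 16/3 ≈ 5.333.


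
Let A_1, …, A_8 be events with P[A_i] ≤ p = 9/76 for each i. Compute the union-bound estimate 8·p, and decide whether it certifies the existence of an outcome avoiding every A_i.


Union bound: P[∪_{i=1}^{8} A_i] ≤ Σ_i P[A_i] ≤ 8·p = 8·(9/76) = 18/19.
Numerically: 18/19 ≈ 0.947.
Is 18/19 < 1? YES.
Since P[∪ A_i] ≤ 18/19 < 1, the complement has P[∩ A_i^c] ≥ 1 − 18/19 = 1/19 > 0, so some outcome avoids every A_i.

8·p = 18/19 ≈ 0.947; existence CERTIFIED by the union bound.


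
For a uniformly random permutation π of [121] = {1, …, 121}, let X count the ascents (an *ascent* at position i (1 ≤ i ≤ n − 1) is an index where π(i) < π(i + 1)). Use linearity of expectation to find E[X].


Write X = Σ X_I over i = 1, …, 120, with X_I the indicator of one ascent.
There are 120 indicators.
For each fixed i, the pair (π(i), π(i+1)) is a uniformly random ordered pair of distinct values from {1, …, 121}; by symmetry P[π(i) < π(i+1)] = 1/2.
By linearity: E[X] = 120 · (1/2) = (121 − 1) · (1/2) = 60 ≈ 60.0000.

E[X] = 60 = 60.0000.


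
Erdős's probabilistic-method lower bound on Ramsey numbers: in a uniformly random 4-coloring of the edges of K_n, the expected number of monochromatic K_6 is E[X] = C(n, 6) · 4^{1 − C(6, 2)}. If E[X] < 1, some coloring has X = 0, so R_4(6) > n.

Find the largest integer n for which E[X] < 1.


We need C(n, 6) · 4^{1 − 15} < 1, i.e. C(n, 6) < 4^{15 − 1} = 268435456.
Check values of n near the boundary:
  n = 73: C(73, 6) = 170230452; 170230452 < 268435456? YES
  n = 74: C(74, 6) = 185250786; 185250786 < 268435456? YES
  n = 75: C(75, 6) = 201359550; 201359550 < 268435456? YES
  n = 76: C(76, 6) = 218618940; 218618940 < 268435456? YES
  n = 77: C(77, 6) = 237093780; 237093780 < 268435456? YES
  n = 78: C(78, 6) = 256851595; 256851595 < 268435456? YES
  n = 79: C(79, 6) = 277962685; 277962685 < 268435456? NO
  n = 80: C(80, 6) = 300500200; 300500200 < 268435456? NO
The largest n with C(n, 6) < 268435456 is n = 78 (where E[X] = 256851595/268435456 ≈ 0.9568). Hence R_4(6) > 78, i.e. R_4(6) ≥ 79.

Largest n = 78; hence R_4(6) > 78.


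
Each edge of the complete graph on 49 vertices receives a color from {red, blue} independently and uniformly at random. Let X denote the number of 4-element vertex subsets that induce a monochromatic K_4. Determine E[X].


Let X = Σ_S X_S over the C(49, 4) = 211876 subsets S of size 4, where X_S = 1 if the K_4 on S is monochromatic.
For a fixed S, the K_4 on S has C(4, 2) = 6 edges. P[all 6 edges red] = (1/2)^6, and likewise for blue, so P[monochromatic] = 2·(1/2)^6 = 2^{1 − 6} = 1/32.
Summing: E[X] = C(49, 4) · 2^{1 − 6} = 211876 · 1/32 = 52969/8.
Numerically: E[X] ≈ 6621.125.

E[X] = C(49,4)·2^(1−C(4,2)) = 52969/8 ≈ 6621.125.


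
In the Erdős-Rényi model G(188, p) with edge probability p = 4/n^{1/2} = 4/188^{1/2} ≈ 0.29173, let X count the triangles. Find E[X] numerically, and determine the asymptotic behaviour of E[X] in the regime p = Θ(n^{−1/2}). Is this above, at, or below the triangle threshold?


Number of potential triangles: C(188, 3) = 1089836.
Each occurs with probability p³ ≈ (0.29173)³ ≈ 2.48280837e-02.
By linearity: E[X] = C(188, 3)·p³ ≈ 1089836 · 2.48280837e-02 ≈ 27058.539383.
Since α = 1/2 < 1, p = c/n^{1/2} ≫ 1/n is above the triangle threshold p ~ 1/n. Asymptotically E[X] ~ (c³/6)·n^{3(1−α)} = (4³/6)·n^{1.5} → ∞; triangles are abundant w.h.p.

E[X] ≈ 27058.539383; in regime p = Θ(1/n^{1/2}) E[X] diverges (above the triangle threshold p ~ 1/n).


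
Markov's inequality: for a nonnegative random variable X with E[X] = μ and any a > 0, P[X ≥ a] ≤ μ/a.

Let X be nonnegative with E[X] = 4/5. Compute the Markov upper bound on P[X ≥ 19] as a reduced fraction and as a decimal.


μ = E[X] = 4/5, a = 19.
Markov: P[X ≥ 19] ≤ μ/a = (4/5)/19 = 4/95.
Numerically: ≈ 0.042105.
(Since a = 19 > μ = 0.800000, the bound 4/95 is < 1 and informative.)

P[X ≥ 19] ≤ 4/95 ≈ 0.042105.


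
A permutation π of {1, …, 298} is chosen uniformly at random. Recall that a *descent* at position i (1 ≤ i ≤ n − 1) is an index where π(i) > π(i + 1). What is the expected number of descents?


Write X = Σ X_I over i = 1, …, 297, with X_I the indicator of one descent.
There are 297 indicators.
For each fixed i, the pair (π(i), π(i+1)) is a uniformly random ordered pair of distinct values from {1, …, 298}; by symmetry P[π(i) > π(i+1)] = 1/2.
By linearity: E[X] = 297 · (1/2) = (298 − 1) · (1/2) = 297/2 ≈ 148.500.

E[X] = 297/2 = 148.500.


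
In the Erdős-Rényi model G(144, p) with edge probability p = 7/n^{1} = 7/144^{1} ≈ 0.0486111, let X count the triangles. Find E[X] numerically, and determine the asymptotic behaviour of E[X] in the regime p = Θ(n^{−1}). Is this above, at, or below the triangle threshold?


Number of potential triangles: C(144, 3) = 487344.
Each occurs with probability p³ ≈ (0.0486111)³ ≈ 1.14870006e-04.
By linearity: E[X] = C(144, 3)·p³ ≈ 487344 · 1.14870006e-04 ≈ 55.981208.
Here α = 1, so p = 7/n is exactly at the triangle threshold p ~ 1/n. Asymptotically E[X] → c³/6 = 7³/6 = 343/6 ≈ 57.166667, a bounded constant. In this regime the triangle count is asymptotically Poisson(c³/6).

E[X] ≈ 55.981208; in regime p = Θ(1/n^{1}) E[X] stays bounded (at the triangle threshold p ~ 1/n).


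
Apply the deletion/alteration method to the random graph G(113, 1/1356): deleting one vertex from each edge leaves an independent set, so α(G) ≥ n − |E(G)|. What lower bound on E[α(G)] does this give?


E[|E(G)|] = C(113, 2)·p = 6328 · (1/1356) = 14/3.
E[α(G)] ≥ n − E[|E(G)|] = 113 − 14/3 = 325/3.
Numerically: ≈ 108.333.
(This is only a lower bound; the true E[α(G)] may be larger.)

E[α(G)] ≥ 325/3 ≈ 108.333.


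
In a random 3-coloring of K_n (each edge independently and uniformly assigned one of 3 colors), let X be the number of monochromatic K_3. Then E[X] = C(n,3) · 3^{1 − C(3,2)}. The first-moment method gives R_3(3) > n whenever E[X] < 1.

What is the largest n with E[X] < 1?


We need C(n, 3) · 3^{1 − 3} < 1, i.e. C(n, 3) < 3^{3 − 1} = 9.
Check values of n near the boundary:
  n = 3: C(3, 3) = 1; 1 < 9? YES
  n = 4: C(4, 3) = 4; 4 < 9? YES
  n = 5: C(5, 3) = 10; 10 < 9? NO
The largest n with C(n, 3) < 9 is n = 4 (where E[X] = 4/9 ≈ 0.4444). Hence R_3(3) > 4, i.e. R_3(3) ≥ 5.

Largest n = 4; hence R_3(3) > 4.


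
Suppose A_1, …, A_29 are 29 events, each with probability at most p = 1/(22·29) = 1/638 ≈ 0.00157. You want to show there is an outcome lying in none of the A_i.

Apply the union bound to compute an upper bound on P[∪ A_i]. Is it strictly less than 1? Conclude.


Union bound: P[∪_{i=1}^{29} A_i] ≤ Σ_i P[A_i] ≤ 29·p = 29·(1/638) = 1/22.
Numerically: 1/22 ≈ 0.04545.
Is 1/22 < 1? YES.
Since P[∪ A_i] ≤ 1/22 < 1, the complement has P[∩ A_i^c] ≥ 1 − 1/22 = 21/22 > 0, so some outcome avoids every A_i.

29·p = 1/22 ≈ 0.04545; existence CERTIFIED by the union bound.


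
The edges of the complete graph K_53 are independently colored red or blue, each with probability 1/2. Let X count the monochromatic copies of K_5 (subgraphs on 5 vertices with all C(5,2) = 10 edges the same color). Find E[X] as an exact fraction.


Let X = Σ_S X_S over the C(53, 5) = 2869685 subsets S of size 5, where X_S = 1 if the K_5 on S is monochromatic.
For a fixed S, the K_5 on S has C(5, 2) = 10 edges. P[all 10 edges red] = (1/2)^10, and likewise for blue, so P[monochromatic] = 2·(1/2)^10 = 2^{1 − 10} = 1/512.
Summing: E[X] = C(53, 5) · 2^{1 − 10} = 2869685 · 1/512 = 2869685/512.
Numerically: E[X] ≈ 5604.854.

E[X] = C(53,5)·2^(1−C(5,2)) = 2869685/512 ≈ 5604.854.


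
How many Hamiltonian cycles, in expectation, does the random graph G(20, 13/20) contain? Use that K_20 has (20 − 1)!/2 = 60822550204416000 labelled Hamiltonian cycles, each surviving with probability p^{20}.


K_20 has (20 − 1)!/2 = 60822550204416000 labelled Hamiltonian cycles.
For each such Hamiltonian cycle H, let X_H = 1 if all 20 edges of H are present in G. Then P[X_H = 1] = p^{20} = (13/20)^{20} = 19004963774880799438801/104857600000000000000000000.
By linearity of expectation: E[X] = Σ_H E[X_H] = 60822550204416000 · p^{20} = 60822550204416000 · 19004963774880799438801/104857600000000000000000000 = 282209561360057334695429506990221/25600000000000000000.
Numerically: E[X] ≈ 1.10238e+13.

E[X] = 60822550204416000 · (13/20)^{20} = 282209561360057334695429506990221/25600000000000000000 ≈ 1.10238e+13.


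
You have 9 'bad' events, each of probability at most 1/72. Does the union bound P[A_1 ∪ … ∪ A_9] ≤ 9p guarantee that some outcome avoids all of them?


Union bound: P[∪_{i=1}^{9} A_i] ≤ Σ_i P[A_i] ≤ 9·p = 9·(1/72) = 1/8.
Numerically: 1/8 ≈ 0.1250000.
Is 1/8 < 1? YES.
Since P[∪ A_i] ≤ 1/8 < 1, the complement has P[∩ A_i^c] ≥ 1 − 1/8 = 7/8 > 0, so some outcome avoids every A_i.

9·p = 1/8 ≈ 0.1250000; existence CERTIFIED by the union bound.


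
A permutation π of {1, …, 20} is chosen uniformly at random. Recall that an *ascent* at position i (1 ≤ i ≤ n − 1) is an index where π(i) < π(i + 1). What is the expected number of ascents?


Write X = Σ X_I over i = 1, …, 19, with X_I the indicator of one ascent.
There are 19 indicators.
For each fixed i, the pair (π(i), π(i+1)) is a uniformly random ordered pair of distinct values from {1, …, 20}; by symmetry P[π(i) < π(i+1)] = 1/2.
By linearity: E[X] = 19 · (1/2) = (20 − 1) · (1/2) = 19/2 ≈ 9.5000.

E[X] = 19/2 = 9.5000.


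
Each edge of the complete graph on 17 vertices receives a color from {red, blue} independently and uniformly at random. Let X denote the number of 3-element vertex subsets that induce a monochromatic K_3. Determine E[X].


Let X = Σ_S X_S over the C(17, 3) = 680 subsets S of size 3, where X_S = 1 if the K_3 on S is monochromatic.
For a fixed S, the K_3 on S has C(3, 2) = 3 edges. P[all 3 edges red] = (1/2)^3, and likewise for blue, so P[monochromatic] = 2·(1/2)^3 = 2^{1 − 3} = 1/4.
Summing: E[X] = C(17, 3) · 2^{1 − 3} = 680 · 1/4 = 170.
Numerically: E[X] ≈ 170.000.

E[X] = C(17,3)·2^(1−C(3,2)) = 170 ≈ 170.000.


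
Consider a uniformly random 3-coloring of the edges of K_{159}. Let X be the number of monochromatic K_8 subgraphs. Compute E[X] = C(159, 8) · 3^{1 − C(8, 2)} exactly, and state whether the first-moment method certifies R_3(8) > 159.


E[X] = C(159, 8) · 3^{1 − 28} = 8471208603429 · 3^{−27} = 8471208603429/7625597484987.
As a reduced fraction: E[X] = 941245400381/847288609443 ≈ 1.111.
Is E[X] < 1? NO.
Since E[X] ≥ 1, the first-moment bound is inconclusive at n = 159; it does NOT by itself certify R_3(8) > 159.

E[X] = 941245400381/847288609443 ≈ 1.111; E[X] ≥ 1; first-moment method inconclusive here.


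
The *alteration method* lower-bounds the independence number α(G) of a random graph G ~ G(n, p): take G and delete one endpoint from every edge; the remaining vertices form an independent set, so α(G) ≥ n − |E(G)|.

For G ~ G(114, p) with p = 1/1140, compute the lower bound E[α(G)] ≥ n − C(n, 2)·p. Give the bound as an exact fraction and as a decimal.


E[|E(G)|] = C(114, 2)·p = 6441 · (1/1140) = 113/20.
E[α(G)] ≥ n − E[|E(G)|] = 114 − 113/20 = 2167/20.
Numerically: ≈ 108.350000.
(This is only a lower bound; the true E[α(G)] may be larger.)

E[α(G)] ≥ 2167/20 ≈ 108.350000.


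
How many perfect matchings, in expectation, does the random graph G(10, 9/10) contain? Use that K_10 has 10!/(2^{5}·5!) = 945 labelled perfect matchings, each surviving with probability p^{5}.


K_10 has 10!/(2^{5}·5!) = 945 labelled perfect matchings.
For each such perfect matching H, let X_H = 1 if all 5 edges of H are present in G. Then P[X_H = 1] = p^{5} = (9/10)^{5} = 59049/100000.
Summing the indicators: E[X] = Σ_H E[X_H] = 945 · p^{5} = 945 · 59049/100000 = 11160261/20000.
Numerically: E[X] ≈ 558.013.

E[X] = 945 · (9/10)^{5} = 11160261/20000 ≈ 558.013.


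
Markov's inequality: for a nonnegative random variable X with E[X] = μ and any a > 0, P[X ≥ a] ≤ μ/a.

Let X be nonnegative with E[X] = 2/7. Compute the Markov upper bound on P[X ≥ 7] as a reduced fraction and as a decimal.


μ = E[X] = 2/7, a = 7.
Markov: P[X ≥ 7] ≤ μ/a = (2/7)/7 = 2/49.
Numerically: ≈ 0.04082.
(Since a = 7 > μ = 0.28571, the bound 2/49 is < 1 and informative.)

P[X ≥ 7] ≤ 2/49 ≈ 0.04082.


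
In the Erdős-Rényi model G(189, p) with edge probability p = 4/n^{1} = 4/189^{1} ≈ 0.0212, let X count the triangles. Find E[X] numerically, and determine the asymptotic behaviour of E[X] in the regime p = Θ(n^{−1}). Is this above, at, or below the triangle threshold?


Number of potential triangles: C(189, 3) = 1107414.
Each occurs with probability p³ ≈ (0.0212)³ ≈ 9.47970e-06.
By linearity: E[X] = C(189, 3)·p³ ≈ 1107414 · 9.47970e-06 ≈ 10.498.
Here α = 1, so p = 4/n is exactly at the triangle threshold p ~ 1/n. Asymptotically E[X] → c³/6 = 4³/6 = 32/3 ≈ 10.667, a bounded constant. In this regime the triangle count is asymptotically Poisson(c³/6).

E[X] ≈ 10.498; in regime p = Θ(1/n^{1}) E[X] stays bounded (at the triangle threshold p ~ 1/n).


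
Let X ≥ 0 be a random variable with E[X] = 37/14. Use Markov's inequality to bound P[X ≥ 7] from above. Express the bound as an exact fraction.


μ = E[X] = 37/14, a = 7.
Markov: P[X ≥ 7] ≤ μ/a = (37/14)/7 = 37/98.
Numerically: ≈ 0.378.
(Since a = 7 > μ = 2.643, the bound 37/98 is < 1 and informative.)

P[X ≥ 7] ≤ 37/98 ≈ 0.378.


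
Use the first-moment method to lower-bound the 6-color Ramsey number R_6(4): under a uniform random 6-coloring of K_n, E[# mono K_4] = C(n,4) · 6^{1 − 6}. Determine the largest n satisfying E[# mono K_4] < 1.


We need C(n, 4) · 6^{1 − 6} < 1, i.e. C(n, 4) < 6^{6 − 1} = 7776.
Check values of n near the boundary:
  n = 21: C(21, 4) = 5985; 5985 < 7776? YES
  n = 22: C(22, 4) = 7315; 7315 < 7776? YES
  n = 23: C(23, 4) = 8855; 8855 < 7776? NO
  n = 24: C(24, 4) = 10626; 10626 < 7776? NO
  n = 25: C(25, 4) = 12650; 12650 < 7776? NO
The largest n with C(n, 4) < 7776 is n = 22 (where E[X] = 7315/7776 ≈ 0.941). Hence R_6(4) > 22, i.e. R_6(4) ≥ 23.

Largest n = 22; hence R_6(4) > 22.


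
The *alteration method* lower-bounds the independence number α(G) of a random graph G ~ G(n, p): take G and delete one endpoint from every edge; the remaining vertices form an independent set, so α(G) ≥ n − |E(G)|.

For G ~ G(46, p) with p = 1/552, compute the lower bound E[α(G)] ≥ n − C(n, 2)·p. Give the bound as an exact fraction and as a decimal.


E[|E(G)|] = C(46, 2)·p = 1035 · (1/552) = 15/8.
E[α(G)] ≥ n − E[|E(G)|] = 46 − 15/8 = 353/8.
Numerically: ≈ 44.125000.
(This is only a lower bound; the true E[α(G)] may be larger.)

E[α(G)] ≥ 353/8 ≈ 44.125000.


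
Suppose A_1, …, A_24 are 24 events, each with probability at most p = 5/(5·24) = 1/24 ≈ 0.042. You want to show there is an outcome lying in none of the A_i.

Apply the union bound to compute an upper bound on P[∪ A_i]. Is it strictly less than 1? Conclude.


Union bound: P[∪_{i=1}^{24} A_i] ≤ Σ_i P[A_i] ≤ 24·p = 24·(1/24) = 1.
Numerically: 1 ≈ 1.000.
Is 1 < 1? NO.
Since the bound 1 is ≥ 1, the union bound is uninformative here; it does NOT by itself certify existence.

24·p = 1 ≈ 1.000; existence NOT certified by the union bound.


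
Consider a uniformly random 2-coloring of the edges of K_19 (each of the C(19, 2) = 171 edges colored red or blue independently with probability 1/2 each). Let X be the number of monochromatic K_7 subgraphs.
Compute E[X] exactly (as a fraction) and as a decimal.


Let X = Σ_S X_S over the C(19, 7) = 50388 subsets S of size 7, where X_S = 1 if the K_7 on S is monochromatic.
For a fixed S, the K_7 on S has C(7, 2) = 21 edges. P[all 21 edges red] = (1/2)^21, and likewise for blue, so P[monochromatic] = 2·(1/2)^21 = 2^{1 − 21} = 1/1048576.
Summing: E[X] = C(19, 7) · 2^{1 − 21} = 50388 · 1/1048576 = 12597/262144.
Numerically: E[X] ≈ 0.048054.

E[X] = C(19,7)·2^(1−C(7,2)) = 12597/262144 ≈ 0.048054.


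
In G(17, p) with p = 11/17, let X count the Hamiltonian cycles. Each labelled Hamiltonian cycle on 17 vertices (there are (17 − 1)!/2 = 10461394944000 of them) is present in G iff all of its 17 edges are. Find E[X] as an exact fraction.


K_17 has (17 − 1)!/2 = 10461394944000 labelled Hamiltonian cycles.
For each such Hamiltonian cycle H, let X_H = 1 if all 17 edges of H are present in G. Then P[X_H = 1] = p^{17} = (11/17)^{17} = 505447028499293771/827240261886336764177.
By linearity of expectation: E[X] = Σ_H E[X_H] = 10461394944000 · p^{17} = 10461394944000 · 505447028499293771/827240261886336764177 = 5287680988402335763510093824000/827240261886336764177.
Numerically: E[X] ≈ 6.39195e+09.

E[X] = 10461394944000 · (11/17)^{17} = 5287680988402335763510093824000/827240261886336764177 ≈ 6.39195e+09.


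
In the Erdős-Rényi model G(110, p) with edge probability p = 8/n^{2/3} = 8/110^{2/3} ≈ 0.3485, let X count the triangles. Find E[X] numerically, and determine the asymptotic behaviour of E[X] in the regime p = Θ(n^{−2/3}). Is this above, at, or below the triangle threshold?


Number of potential triangles: C(110, 3) = 215820.
Each occurs with probability p³ ≈ (0.3485)³ ≈ 4.231405e-02.
By linearity: E[X] = C(110, 3)·p³ ≈ 215820 · 4.231405e-02 ≈ 9132.2182.
Since α = 2/3 < 1, p = c/n^{2/3} ≫ 1/n is above the triangle threshold p ~ 1/n. Asymptotically E[X] ~ (c³/6)·n^{3(1−α)} = (8³/6)·n^{1} → ∞; triangles are abundant w.h.p.

E[X] ≈ 9132.2182; in regime p = Θ(1/n^{2/3}) E[X] diverges (above the triangle threshold p ~ 1/n).


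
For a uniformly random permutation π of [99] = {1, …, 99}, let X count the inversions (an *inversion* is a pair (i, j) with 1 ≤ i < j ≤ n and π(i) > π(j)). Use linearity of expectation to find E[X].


Write X = Σ X_I over the C(99, 2) = 4851 pairs i < j, with X_I the indicator of one inversion.
There are 4851 indicators.
For each fixed pair i < j, the values π(i) and π(j) are two distinct elements of {1, …, 99} in uniformly random order; by symmetry P[π(i) > π(j)] = 1/2.
By linearity: E[X] = 4851 · (1/2) = C(99, 2) · (1/2) = 4851/2 = 4851/2 ≈ 2425.5000.

E[X] = 4851/2 = 2425.5000.


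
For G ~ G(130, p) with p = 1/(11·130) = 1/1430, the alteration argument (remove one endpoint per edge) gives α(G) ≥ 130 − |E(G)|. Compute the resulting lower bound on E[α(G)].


E[|E(G)|] = C(130, 2)·p = 8385 · (1/1430) = 129/22.
E[α(G)] ≥ n − E[|E(G)|] = 130 − 129/22 = 2731/22.
Numerically: ≈ 124.136.
(This is only a lower bound; the true E[α(G)] may be larger.)

E[α(G)] ≥ 2731/22 ≈ 124.136.


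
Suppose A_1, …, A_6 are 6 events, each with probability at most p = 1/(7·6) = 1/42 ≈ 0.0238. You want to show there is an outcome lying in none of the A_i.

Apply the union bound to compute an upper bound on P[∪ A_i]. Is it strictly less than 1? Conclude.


Union bound: P[∪_{i=1}^{6} A_i] ≤ Σ_i P[A_i] ≤ 6·p = 6·(1/42) = 1/7.
Numerically: 1/7 ≈ 0.1429.
Is 1/7 < 1? YES.
Since P[∪ A_i] ≤ 1/7 < 1, the complement has P[∩ A_i^c] ≥ 1 − 1/7 = 6/7 > 0, so some outcome avoids every A_i.

6·p = 1/7 ≈ 0.1429; existence CERTIFIED by the union bound.


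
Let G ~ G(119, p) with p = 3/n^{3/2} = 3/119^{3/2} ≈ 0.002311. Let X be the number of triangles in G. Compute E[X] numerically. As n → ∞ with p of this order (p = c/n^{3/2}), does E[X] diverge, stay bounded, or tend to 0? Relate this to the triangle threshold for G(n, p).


Number of potential triangles: C(119, 3) = 273819.
Each occurs with probability p³ ≈ (0.002311)³ ≈ 1.2342480e-08.
By linearity: E[X] = C(119, 3)·p³ ≈ 273819 · 1.2342480e-08 ≈ 0.00338.
Since α = 3/2 > 1, p = c/n^{3/2} = o(1/n) is below the triangle threshold p ~ 1/n. Asymptotically E[X] ~ (c³/6)·n^{3(1−α)} = (3³/6)·n^{-1.5} → 0, so by Markov's inequality G has no triangles w.h.p.

E[X] ≈ 0.00338; in regime p = Θ(1/n^{3/2}) E[X] tends to 0 (below the triangle threshold p ~ 1/n).


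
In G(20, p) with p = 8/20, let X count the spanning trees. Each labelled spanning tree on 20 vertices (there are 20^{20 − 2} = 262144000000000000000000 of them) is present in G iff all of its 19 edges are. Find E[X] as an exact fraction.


K_20 has 20^{20 − 2} = 262144000000000000000000 labelled spanning trees.
For each such spanning tree H, let X_H = 1 if all 19 edges of H are present in G. Then P[X_H = 1] = p^{19} = (2/5)^{19} = 524288/19073486328125.
By linearity: E[X] = Σ_H E[X_H] = 262144000000000000000000 · p^{19} = 262144000000000000000000 · 524288/19073486328125 = 36028797018963968/5.
Numerically: E[X] ≈ 7.20576e+15.

E[X] = 262144000000000000000000 · (2/5)^{19} = 36028797018963968/5 ≈ 7.20576e+15.


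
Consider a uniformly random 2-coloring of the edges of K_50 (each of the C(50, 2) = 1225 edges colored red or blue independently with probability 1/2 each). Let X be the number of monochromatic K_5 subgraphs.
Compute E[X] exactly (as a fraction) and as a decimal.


Let X = Σ_S X_S over the C(50, 5) = 2118760 subsets S of size 5, where X_S = 1 if the K_5 on S is monochromatic.
For a fixed S, the K_5 on S has C(5, 2) = 10 edges. P[all 10 edges red] = (1/2)^10, and likewise for blue, so P[monochromatic] = 2·(1/2)^10 = 2^{1 − 10} = 1/512.
Summing: E[X] = C(50, 5) · 2^{1 − 10} = 2118760 · 1/512 = 264845/64.
Numerically: E[X] ≈ 4138.2031.

E[X] = C(50,5)·2^(1−C(5,2)) = 264845/64 ≈ 4138.2031.


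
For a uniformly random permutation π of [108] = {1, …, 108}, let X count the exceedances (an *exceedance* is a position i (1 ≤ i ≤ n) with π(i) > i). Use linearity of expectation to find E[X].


Write X = Σ_{i=1}^{108} X_i, where X_i = 1_{π(i) > i}.
For each fixed i, π(i) is uniform over {1, …, 108} (marginal of a uniform permutation), so P[π(i) > i] = (n − i)/n. Summing: Σ_{i=1}^{108} (n − i)/n = (0 + 1 + … + 107)/108 = 108(108 − 1)/(2·108) = (108 − 1)/2.
Hence E[X] = Σ_{i=1}^{108} (108 − i)/108 = 107/2 ≈ 53.500000.

E[X] = 107/2 = 53.500000.


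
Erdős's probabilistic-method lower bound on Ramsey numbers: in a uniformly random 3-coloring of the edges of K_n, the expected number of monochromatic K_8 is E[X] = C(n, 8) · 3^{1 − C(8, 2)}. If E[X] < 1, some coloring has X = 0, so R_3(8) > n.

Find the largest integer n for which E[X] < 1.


We need C(n, 8) · 3^{1 − 28} < 1, i.e. C(n, 8) < 3^{28 − 1} = 7625597484987.
Check values of n near the boundary:
  n = 151: C(151, 8) = 5551321138650; 5551321138650 < 7625597484987? YES
  n = 152: C(152, 8) = 5859727868575; 5859727868575 < 7625597484987? YES
  n = 153: C(153, 8) = 6183023199255; 6183023199255 < 7625597484987? YES
  n = 154: C(154, 8) = 6521818990995; 6521818990995 < 7625597484987? YES
  n = 155: C(155, 8) = 6876747915675; 6876747915675 < 7625597484987? YES
  n = 156: C(156, 8) = 7248464019225; 7248464019225 < 7625597484987? YES
  n = 157: C(157, 8) = 7637643295425; 7637643295425 < 7625597484987? NO
  n = 158: C(158, 8) = 8044984271181; 8044984271181 < 7625597484987? NO
The largest n with C(n, 8) < 7625597484987 is n = 156 (where E[X] = 805384891025/847288609443 ≈ 0.9505). Hence R_3(8) > 156, i.e. R_3(8) ≥ 157.

Largest n = 156; hence R_3(8) > 156.


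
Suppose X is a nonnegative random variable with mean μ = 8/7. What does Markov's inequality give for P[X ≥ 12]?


μ = E[X] = 8/7, a = 12.
Markov: P[X ≥ 12] ≤ μ/a = (8/7)/12 = 2/21.
Numerically: ≈ 0.0952.
(Since a = 12 > μ = 1.1429, the bound 2/21 is < 1 and informative.)

P[X ≥ 12] ≤ 2/21 ≈ 0.0952.


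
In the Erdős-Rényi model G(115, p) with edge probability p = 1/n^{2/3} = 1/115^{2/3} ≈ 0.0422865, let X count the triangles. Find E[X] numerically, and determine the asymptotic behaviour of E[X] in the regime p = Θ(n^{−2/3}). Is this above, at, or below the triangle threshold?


Number of potential triangles: C(115, 3) = 246905.
Each occurs with probability p³ ≈ (0.0422865)³ ≈ 7.56143667e-05.
By linearity: E[X] = C(115, 3)·p³ ≈ 246905 · 7.56143667e-05 ≈ 18.669565.
Since α = 2/3 < 1, p = c/n^{2/3} ≫ 1/n is above the triangle threshold p ~ 1/n. Asymptotically E[X] ~ (c³/6)·n^{3(1−α)} = (1³/6)·n^{1} → ∞; triangles are abundant w.h.p.

E[X] ≈ 18.669565; in regime p = Θ(1/n^{2/3}) E[X] diverges (above the triangle threshold p ~ 1/n).


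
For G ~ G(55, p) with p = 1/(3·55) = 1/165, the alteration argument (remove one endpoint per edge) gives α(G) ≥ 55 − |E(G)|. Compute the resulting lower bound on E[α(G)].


E[|E(G)|] = C(55, 2)·p = 1485 · (1/165) = 9.
E[α(G)] ≥ n − E[|E(G)|] = 55 − 9 = 46.
Numerically: ≈ 46.000000.
(This is only a lower bound; the true E[α(G)] may be larger.)

E[α(G)] ≥ 46 ≈ 46.000000.


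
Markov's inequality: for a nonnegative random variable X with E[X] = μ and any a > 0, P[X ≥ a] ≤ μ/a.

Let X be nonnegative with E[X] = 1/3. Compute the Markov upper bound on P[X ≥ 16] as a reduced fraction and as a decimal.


μ = E[X] = 1/3, a = 16.
Markov: P[X ≥ 16] ≤ μ/a = (1/3)/16 = 1/48.
Numerically: ≈ 0.0208.
(Since a = 16 > μ = 0.3333, the bound 1/48 is < 1 and informative.)

P[X ≥ 16] ≤ 1/48 ≈ 0.0208.


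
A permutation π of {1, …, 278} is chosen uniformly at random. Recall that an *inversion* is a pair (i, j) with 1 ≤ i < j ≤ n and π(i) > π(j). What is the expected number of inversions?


Write X = Σ X_I over the C(278, 2) = 38503 pairs i < j, with X_I the indicator of one inversion.
There are 38503 indicators.
For each fixed pair i < j, the values π(i) and π(j) are two distinct elements of {1, …, 278} in uniformly random order; by symmetry P[π(i) > π(j)] = 1/2.
By linearity: E[X] = 38503 · (1/2) = C(278, 2) · (1/2) = 38503/2 = 38503/2 ≈ 19251.5000.

E[X] = 38503/2 = 19251.5000.


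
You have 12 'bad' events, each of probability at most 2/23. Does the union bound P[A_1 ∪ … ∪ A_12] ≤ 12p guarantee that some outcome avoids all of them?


Union bound: P[∪_{i=1}^{12} A_i] ≤ Σ_i P[A_i] ≤ 12·p = 12·(2/23) = 24/23.
Numerically: 24/23 ≈ 1.04348.
Is 24/23 < 1? NO.
Since the bound 24/23 is ≥ 1, the union bound is uninformative here; it does NOT by itself certify existence.

12·p = 24/23 ≈ 1.04348; existence NOT certified by the union bound.


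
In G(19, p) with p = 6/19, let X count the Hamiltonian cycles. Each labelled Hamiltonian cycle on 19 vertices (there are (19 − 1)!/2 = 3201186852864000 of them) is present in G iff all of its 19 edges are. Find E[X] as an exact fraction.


K_19 has (19 − 1)!/2 = 3201186852864000 labelled Hamiltonian cycles.
For each such Hamiltonian cycle H, let X_H = 1 if all 19 edges of H are present in G. Then P[X_H = 1] = p^{19} = (6/19)^{19} = 609359740010496/1978419655660313589123979.
Summing the indicators: E[X] = Σ_H E[X_H] = 3201186852864000 · p^{19} = 3201186852864000 · 609359740010496/1978419655660313589123979 = 1950674388386224952567660544000/1978419655660313589123979.
Numerically: E[X] ≈ 9.86e+05.

E[X] = 3201186852864000 · (6/19)^{19} = 1950674388386224952567660544000/1978419655660313589123979 ≈ 9.86e+05.


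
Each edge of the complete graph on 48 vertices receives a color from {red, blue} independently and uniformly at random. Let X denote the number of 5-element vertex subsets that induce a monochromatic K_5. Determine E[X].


Let X = Σ_S X_S over the C(48, 5) = 1712304 subsets S of size 5, where X_S = 1 if the K_5 on S is monochromatic.
For a fixed S, the K_5 on S has C(5, 2) = 10 edges. P[all 10 edges red] = (1/2)^10, and likewise for blue, so P[monochromatic] = 2·(1/2)^10 = 2^{1 − 10} = 1/512.
By linearity: E[X] = C(48, 5) · 2^{1 − 10} = 1712304 · 1/512 = 107019/32.
Numerically: E[X] ≈ 3344.343750.

E[X] = C(48,5)·2^(1−C(5,2)) = 107019/32 ≈ 3344.343750.
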